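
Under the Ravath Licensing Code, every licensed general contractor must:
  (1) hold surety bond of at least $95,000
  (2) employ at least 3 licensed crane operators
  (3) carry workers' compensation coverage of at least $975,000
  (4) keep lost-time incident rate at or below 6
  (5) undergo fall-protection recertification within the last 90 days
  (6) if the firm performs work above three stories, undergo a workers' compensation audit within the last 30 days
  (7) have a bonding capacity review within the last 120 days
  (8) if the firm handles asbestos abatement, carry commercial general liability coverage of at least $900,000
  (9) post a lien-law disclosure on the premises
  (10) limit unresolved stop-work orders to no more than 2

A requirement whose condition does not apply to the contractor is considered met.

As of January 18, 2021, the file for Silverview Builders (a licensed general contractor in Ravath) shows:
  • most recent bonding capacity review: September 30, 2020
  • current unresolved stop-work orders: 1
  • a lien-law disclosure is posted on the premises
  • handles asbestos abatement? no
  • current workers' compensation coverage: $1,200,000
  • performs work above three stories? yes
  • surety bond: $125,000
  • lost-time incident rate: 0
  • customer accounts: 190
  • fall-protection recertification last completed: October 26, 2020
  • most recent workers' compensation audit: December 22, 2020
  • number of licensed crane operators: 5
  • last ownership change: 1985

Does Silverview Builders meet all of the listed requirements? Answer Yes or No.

Yes

1. surety bond $125,000 ≥ $95,000 → met
2. licensed crane operators 5 ≥ 3 → met
3. workers' compensation coverage $1,200,000 ≥ $975,000 → met
4. lost-time incident rate 0 ≤ 6 → met
5. fall-protection recertification 84 days ago vs limit 90 → met
6. condition 'performs work above three stories' holds; workers' compensation audit 27 days ago vs limit 30 → met
7. bonding capacity review 110 days ago vs limit 120 → met
8. condition 'handles asbestos abatement' does not hold → requirement n/a → met
9. lien-law disclosure present → met
10. unresolved stop-work orders 1 ≤ 2 → met
All met.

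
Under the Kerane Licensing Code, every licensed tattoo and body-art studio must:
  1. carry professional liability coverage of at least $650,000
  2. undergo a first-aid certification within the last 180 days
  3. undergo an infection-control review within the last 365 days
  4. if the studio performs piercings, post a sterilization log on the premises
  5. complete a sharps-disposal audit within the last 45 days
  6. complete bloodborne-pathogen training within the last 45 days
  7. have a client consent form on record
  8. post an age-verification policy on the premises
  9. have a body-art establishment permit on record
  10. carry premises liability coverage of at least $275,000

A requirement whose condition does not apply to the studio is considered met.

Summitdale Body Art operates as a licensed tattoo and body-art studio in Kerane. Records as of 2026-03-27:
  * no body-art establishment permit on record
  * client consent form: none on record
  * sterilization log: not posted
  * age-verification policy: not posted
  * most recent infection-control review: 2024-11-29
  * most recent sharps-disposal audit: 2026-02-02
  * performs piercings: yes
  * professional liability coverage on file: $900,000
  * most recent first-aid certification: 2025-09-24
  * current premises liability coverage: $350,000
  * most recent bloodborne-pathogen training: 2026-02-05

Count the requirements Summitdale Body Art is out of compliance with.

8

1. professional liability coverage $900,000 ≥ $650,000 → met
2. first-aid certification 184 days ago vs limit 180 → not met
3. infection-control review 483 days ago vs limit 365 → not met
4. condition 'performs piercings' holds; sterilization log absent → not met
5. sharps-disposal audit 53 days ago vs limit 45 → not met
6. bloodborne-pathogen training 50 days ago vs limit 45 → not met
7. client consent form absent → not met
8. age-verification policy absent → not met
9. body-art establishment permit absent → not met
10. premises liability coverage $350,000 ≥ $275,000 → met
Not met: 8 of 10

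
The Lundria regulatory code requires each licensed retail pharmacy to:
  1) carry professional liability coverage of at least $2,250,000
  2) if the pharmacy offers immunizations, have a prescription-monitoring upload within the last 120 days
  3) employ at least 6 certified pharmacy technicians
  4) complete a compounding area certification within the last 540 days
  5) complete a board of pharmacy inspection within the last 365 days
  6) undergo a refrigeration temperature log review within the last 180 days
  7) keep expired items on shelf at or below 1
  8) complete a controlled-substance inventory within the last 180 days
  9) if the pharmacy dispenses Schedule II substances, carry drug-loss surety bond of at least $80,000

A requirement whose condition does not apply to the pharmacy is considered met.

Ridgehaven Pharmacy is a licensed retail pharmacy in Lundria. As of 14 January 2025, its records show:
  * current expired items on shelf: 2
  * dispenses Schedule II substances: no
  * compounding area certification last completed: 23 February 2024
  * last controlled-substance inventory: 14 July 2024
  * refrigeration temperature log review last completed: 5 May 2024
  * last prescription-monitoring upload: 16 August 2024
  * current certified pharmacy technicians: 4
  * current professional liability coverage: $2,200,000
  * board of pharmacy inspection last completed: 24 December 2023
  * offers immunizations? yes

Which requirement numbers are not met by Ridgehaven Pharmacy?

1, 2, 3, 5, 6, 7, 8

1. professional liability coverage $2,200,000 < $2,250,000 → not met
2. condition 'offers immunizations' holds; prescription-monitoring upload 151 days ago vs limit 120 → not met
3. certified pharmacy technicians 4 < 6 → not met
4. compounding area certification 326 days ago vs limit 540 → met
5. board of pharmacy inspection 387 days ago vs limit 365 → not met
6. refrigeration temperature log review 254 days ago vs limit 180 → not met
7. expired items on shelf 2 > 1 → not met
8. controlled-substance inventory 184 days ago vs limit 180 → not met
9. condition 'dispenses Schedule II substances' does not hold → requirement n/a → met
Not met: 1, 2, 3, 5, 6, 7, 8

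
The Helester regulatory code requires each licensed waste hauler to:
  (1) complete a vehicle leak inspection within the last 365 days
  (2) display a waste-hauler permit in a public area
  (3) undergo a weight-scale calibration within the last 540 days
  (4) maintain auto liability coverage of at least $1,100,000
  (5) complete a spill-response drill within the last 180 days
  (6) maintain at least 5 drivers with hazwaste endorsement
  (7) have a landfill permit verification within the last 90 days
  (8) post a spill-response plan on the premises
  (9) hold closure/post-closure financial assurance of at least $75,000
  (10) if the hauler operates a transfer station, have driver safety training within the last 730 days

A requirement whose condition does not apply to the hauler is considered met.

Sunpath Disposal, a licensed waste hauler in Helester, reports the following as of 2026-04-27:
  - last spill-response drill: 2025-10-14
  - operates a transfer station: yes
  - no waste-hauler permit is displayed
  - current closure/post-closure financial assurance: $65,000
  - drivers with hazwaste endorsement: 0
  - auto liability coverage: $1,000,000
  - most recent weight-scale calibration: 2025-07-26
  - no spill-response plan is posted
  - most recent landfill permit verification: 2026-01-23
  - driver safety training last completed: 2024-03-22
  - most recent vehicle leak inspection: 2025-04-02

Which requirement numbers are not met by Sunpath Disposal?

1, 2, 4, 5, 6, 7, 8, 9, 10

1. vehicle leak inspection 390 days ago vs limit 365 → not met
2. waste-hauler permit absent → not met
3. weight-scale calibration 275 days ago vs limit 540 → met
4. auto liability coverage $1,000,000 < $1,100,000 → not met
5. spill-response drill 195 days ago vs limit 180 → not met
6. drivers with hazwaste endorsement 0 < 5 → not met
7. landfill permit verification 94 days ago vs limit 90 → not met
8. spill-response plan absent → not met
9. closure/post-closure financial assurance $65,000 < $75,000 → not met
10. condition 'operates a transfer station' holds; driver safety training 766 days ago vs limit 730 → not met
Not met: 1, 2, 4, 5, 6, 7, 8, 9, 10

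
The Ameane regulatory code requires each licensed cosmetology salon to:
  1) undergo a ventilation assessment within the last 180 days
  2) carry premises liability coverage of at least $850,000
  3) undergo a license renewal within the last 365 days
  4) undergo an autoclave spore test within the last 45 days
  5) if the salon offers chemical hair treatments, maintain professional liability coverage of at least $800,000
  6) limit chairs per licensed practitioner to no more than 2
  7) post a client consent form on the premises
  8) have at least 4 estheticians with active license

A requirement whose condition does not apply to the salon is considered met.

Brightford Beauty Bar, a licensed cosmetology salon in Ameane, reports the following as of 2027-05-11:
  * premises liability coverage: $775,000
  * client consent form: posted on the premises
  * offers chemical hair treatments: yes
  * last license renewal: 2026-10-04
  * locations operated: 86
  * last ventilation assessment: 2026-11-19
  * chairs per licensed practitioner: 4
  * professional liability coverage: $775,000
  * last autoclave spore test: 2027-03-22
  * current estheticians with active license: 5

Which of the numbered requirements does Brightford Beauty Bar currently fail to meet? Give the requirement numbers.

1. ventilation assessment 173 days ago vs limit 180 → met
2. premises liability coverage $775,000 < $850,000 → not met
3. license renewal 219 days ago vs limit 365 → met
4. autoclave spore test 50 days ago vs limit 45 → not met
5. condition 'offers chemical hair treatments' holds; professional liability coverage $775,000 < $800,000 → not met
6. chairs per licensed practitioner 4 > 2 → not met
7. client consent form present → met
8. estheticians with active license 5 ≥ 4 → met
Not met: 2, 4, 5, 6

2, 4, 5, 6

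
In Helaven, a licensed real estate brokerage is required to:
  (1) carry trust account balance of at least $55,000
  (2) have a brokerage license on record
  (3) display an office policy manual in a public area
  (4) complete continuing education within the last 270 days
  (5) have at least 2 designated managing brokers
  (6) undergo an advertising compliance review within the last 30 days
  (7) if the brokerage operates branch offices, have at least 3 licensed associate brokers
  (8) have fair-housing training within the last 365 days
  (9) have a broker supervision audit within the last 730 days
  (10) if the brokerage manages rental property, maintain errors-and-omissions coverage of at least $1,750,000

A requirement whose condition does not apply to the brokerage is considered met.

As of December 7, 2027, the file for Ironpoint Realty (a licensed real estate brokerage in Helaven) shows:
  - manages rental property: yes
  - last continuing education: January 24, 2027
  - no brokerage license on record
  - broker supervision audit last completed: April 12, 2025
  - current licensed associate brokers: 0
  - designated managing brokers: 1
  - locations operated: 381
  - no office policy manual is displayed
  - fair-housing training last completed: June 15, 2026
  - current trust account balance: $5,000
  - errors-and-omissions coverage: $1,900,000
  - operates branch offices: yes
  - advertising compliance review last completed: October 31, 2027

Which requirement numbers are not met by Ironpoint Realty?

1, 2, 3, 4, 5, 6, 7, 8, 9

1. trust account balance $5,000 < $55,000 → not met
2. brokerage license absent → not met
3. office policy manual absent → not met
4. continuing education 317 days ago vs limit 270 → not met
5. designated managing brokers 1 < 2 → not met
6. advertising compliance review 37 days ago vs limit 30 → not met
7. condition 'operates branch offices' holds; licensed associate brokers 0 < 3 → not met
8. fair-housing training 540 days ago vs limit 365 → not met
9. broker supervision audit 969 days ago vs limit 730 → not met
10. condition 'manages rental property' holds; errors-and-omissions coverage $1,900,000 ≥ $1,750,000 → met
Not met: 1, 2, 3, 4, 5, 6, 7, 8, 9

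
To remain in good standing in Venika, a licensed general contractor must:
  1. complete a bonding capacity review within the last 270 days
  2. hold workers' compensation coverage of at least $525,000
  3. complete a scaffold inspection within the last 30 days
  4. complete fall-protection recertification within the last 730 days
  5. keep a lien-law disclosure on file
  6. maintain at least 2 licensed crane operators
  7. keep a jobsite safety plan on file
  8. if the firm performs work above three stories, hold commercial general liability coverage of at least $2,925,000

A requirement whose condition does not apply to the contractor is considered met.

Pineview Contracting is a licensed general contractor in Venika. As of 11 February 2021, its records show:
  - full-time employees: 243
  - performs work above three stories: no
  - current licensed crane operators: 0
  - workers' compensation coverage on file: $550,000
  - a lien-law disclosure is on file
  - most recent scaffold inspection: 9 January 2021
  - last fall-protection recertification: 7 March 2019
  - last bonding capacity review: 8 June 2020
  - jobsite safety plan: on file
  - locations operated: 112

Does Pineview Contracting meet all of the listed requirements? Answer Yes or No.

No

1. bonding capacity review 248 days ago vs limit 270 → met
2. workers' compensation coverage $550,000 ≥ $525,000 → met
3. scaffold inspection 33 days ago vs limit 30 → not met
4. fall-protection recertification 707 days ago vs limit 730 → met
5. lien-law disclosure present → met
6. licensed crane operators 0 < 2 → not met
7. jobsite safety plan present → met
8. condition 'performs work above three stories' does not hold → requirement n/a → met
Not met: 3, 6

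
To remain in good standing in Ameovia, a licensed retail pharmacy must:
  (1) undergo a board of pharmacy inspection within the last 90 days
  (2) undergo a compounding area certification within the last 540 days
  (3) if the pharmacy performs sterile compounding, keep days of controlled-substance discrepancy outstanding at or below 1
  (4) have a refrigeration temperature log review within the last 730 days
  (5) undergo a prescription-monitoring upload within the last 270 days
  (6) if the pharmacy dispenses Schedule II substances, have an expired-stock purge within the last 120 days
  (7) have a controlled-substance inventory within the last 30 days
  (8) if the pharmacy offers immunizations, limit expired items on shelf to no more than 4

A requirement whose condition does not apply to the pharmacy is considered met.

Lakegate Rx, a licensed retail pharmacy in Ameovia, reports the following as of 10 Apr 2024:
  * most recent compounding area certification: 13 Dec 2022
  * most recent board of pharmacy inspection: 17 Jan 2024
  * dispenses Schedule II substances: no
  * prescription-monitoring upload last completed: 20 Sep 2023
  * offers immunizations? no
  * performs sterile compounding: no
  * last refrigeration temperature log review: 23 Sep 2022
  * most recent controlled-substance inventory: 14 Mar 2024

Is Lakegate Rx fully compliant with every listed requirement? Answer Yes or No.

1. board of pharmacy inspection 84 days ago vs limit 90 → met
2. compounding area certification 484 days ago vs limit 540 → met
3. condition 'performs sterile compounding' does not hold → requirement n/a → met
4. refrigeration temperature log review 565 days ago vs limit 730 → met
5. prescription-monitoring upload 203 days ago vs limit 270 → met
6. condition 'dispenses Schedule II substances' does not hold → requirement n/a → met
7. controlled-substance inventory 27 days ago vs limit 30 → met
8. condition 'offers immunizations' does not hold → requirement n/a → met
All met.

Yes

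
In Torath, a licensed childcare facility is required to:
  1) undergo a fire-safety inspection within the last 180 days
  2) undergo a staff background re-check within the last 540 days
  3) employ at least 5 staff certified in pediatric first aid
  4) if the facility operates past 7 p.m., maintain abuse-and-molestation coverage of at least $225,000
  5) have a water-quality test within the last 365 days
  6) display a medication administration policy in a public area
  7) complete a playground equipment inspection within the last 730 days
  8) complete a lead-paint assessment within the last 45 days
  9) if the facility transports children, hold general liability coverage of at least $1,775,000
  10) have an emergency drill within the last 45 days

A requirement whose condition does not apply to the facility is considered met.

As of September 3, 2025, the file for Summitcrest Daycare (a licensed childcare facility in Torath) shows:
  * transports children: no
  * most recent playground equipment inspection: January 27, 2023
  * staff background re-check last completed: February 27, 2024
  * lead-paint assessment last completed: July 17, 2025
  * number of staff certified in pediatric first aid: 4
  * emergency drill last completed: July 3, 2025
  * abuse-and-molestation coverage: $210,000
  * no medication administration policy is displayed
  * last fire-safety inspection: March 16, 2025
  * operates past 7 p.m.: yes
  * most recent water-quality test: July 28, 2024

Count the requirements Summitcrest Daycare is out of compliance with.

8

1. fire-safety inspection 171 days ago vs limit 180 → met
2. staff background re-check 554 days ago vs limit 540 → not met
3. staff certified in pediatric first aid 4 < 5 → not met
4. condition 'operates past 7 p.m.' holds; abuse-and-molestation coverage $210,000 < $225,000 → not met
5. water-quality test 402 days ago vs limit 365 → not met
6. medication administration policy absent → not met
7. playground equipment inspection 950 days ago vs limit 730 → not met
8. lead-paint assessment 48 days ago vs limit 45 → not met
9. condition 'transports children' does not hold → requirement n/a → met
10. emergency drill 62 days ago vs limit 45 → not met
Not met: 8 of 10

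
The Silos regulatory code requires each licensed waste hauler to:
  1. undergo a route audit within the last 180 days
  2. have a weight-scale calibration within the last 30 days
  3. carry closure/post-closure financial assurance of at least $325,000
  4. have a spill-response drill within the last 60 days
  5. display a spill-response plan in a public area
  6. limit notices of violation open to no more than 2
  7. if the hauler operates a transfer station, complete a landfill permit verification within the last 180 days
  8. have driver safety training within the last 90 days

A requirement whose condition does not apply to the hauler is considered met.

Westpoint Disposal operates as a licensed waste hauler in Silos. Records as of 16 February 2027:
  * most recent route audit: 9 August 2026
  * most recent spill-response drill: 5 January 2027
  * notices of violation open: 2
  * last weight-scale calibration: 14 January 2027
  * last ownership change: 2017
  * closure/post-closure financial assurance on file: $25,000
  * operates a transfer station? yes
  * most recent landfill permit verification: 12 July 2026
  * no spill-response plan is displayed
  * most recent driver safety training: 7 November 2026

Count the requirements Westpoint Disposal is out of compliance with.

6

1. route audit 191 days ago vs limit 180 → not met
2. weight-scale calibration 33 days ago vs limit 30 → not met
3. closure/post-closure financial assurance $25,000 < $325,000 → not met
4. spill-response drill 42 days ago vs limit 60 → met
5. spill-response plan absent → not met
6. notices of violation open 2 ≤ 2 → met
7. condition 'operates a transfer station' holds; landfill permit verification 219 days ago vs limit 180 → not met
8. driver safety training 101 days ago vs limit 90 → not met
Not met: 6 of 8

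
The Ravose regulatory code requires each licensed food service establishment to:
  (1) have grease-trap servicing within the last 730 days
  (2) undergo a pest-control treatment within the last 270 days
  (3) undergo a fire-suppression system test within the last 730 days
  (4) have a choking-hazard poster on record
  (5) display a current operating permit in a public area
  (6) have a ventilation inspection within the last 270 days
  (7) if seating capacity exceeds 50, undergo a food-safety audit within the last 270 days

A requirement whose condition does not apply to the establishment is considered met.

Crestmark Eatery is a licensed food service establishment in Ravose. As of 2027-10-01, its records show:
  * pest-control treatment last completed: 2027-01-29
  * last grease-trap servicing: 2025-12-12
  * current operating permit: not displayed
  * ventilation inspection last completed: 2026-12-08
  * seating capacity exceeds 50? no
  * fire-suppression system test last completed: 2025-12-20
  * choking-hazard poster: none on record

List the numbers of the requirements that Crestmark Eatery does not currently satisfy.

1. grease-trap servicing 658 days ago vs limit 730 → met
2. pest-control treatment 245 days ago vs limit 270 → met
3. fire-suppression system test 650 days ago vs limit 730 → met
4. choking-hazard poster absent → not met
5. current operating permit absent → not met
6. ventilation inspection 297 days ago vs limit 270 → not met
7. condition 'seating capacity exceeds 50' does not hold → requirement n/a → met
Not met: 4, 5, 6

4, 5, 6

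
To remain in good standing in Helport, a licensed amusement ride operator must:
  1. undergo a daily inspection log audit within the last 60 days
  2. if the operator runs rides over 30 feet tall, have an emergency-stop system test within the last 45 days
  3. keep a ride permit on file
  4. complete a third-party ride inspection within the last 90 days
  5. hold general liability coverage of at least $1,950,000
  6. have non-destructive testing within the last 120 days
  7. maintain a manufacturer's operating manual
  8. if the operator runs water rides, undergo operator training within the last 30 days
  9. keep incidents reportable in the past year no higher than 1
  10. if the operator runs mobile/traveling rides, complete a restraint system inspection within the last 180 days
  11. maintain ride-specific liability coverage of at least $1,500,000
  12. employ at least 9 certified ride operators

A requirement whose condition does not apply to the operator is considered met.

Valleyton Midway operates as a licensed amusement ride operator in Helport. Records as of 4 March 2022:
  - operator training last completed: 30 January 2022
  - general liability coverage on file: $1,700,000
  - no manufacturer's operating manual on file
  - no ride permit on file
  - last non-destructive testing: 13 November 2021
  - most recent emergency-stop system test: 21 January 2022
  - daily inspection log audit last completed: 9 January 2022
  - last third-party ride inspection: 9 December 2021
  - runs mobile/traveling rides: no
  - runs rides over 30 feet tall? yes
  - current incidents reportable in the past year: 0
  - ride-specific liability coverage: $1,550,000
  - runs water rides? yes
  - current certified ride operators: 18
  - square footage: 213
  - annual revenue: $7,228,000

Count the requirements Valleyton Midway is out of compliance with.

1. daily inspection log audit 54 days ago vs limit 60 → met
2. condition 'runs rides over 30 feet tall' holds; emergency-stop system test 42 days ago vs limit 45 → met
3. ride permit absent → not met
4. third-party ride inspection 85 days ago vs limit 90 → met
5. general liability coverage $1,700,000 < $1,950,000 → not met
6. non-destructive testing 111 days ago vs limit 120 → met
7. manufacturer's operating manual absent → not met
8. condition 'runs water rides' holds; operator training 33 days ago vs limit 30 → not met
9. incidents reportable in the past year 0 ≤ 1 → met
10. condition 'runs mobile/traveling rides' does not hold → requirement n/a → met
11. ride-specific liability coverage $1,550,000 ≥ $1,500,000 → met
12. certified ride operators 18 ≥ 9 → met
Not met: 4 of 12

4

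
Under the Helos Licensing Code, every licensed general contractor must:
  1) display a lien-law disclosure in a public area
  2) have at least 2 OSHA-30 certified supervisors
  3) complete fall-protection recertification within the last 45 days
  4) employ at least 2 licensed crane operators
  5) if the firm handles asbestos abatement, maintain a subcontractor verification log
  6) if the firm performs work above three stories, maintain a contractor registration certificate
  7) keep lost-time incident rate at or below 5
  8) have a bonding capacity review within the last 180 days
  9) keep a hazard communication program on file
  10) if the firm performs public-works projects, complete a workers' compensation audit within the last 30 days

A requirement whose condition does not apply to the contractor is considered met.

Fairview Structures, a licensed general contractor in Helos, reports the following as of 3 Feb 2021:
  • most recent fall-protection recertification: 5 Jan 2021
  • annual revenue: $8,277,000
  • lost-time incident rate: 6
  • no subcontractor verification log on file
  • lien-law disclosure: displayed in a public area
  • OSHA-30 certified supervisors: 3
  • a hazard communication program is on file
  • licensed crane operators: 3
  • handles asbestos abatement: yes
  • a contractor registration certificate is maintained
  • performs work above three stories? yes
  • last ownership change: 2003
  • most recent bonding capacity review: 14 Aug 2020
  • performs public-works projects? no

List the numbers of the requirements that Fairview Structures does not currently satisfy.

5, 7

1. lien-law disclosure present → met
2. OSHA-30 certified supervisors 3 ≥ 2 → met
3. fall-protection recertification 29 days ago vs limit 45 → met
4. licensed crane operators 3 ≥ 2 → met
5. condition 'handles asbestos abatement' holds; subcontractor verification log absent → not met
6. condition 'performs work above three stories' holds; contractor registration certificate present → met
7. lost-time incident rate 6 > 5 → not met
8. bonding capacity review 173 days ago vs limit 180 → met
9. hazard communication program present → met
10. condition 'performs public-works projects' does not hold → requirement n/a → met
Not met: 5, 7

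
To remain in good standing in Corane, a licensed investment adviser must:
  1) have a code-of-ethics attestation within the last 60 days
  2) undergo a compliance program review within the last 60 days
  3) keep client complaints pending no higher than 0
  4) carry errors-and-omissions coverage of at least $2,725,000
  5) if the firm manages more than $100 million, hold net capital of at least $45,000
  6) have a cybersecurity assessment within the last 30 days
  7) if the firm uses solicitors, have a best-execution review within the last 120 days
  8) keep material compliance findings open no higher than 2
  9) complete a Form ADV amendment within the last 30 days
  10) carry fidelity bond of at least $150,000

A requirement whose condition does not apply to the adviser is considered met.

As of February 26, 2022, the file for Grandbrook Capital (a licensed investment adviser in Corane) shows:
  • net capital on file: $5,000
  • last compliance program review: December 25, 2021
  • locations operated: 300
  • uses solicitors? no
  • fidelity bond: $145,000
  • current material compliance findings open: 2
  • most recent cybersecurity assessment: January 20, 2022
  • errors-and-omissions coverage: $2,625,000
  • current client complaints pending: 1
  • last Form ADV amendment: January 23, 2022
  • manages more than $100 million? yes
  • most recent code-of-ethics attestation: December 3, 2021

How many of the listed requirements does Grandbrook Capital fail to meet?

8

1. code-of-ethics attestation 85 days ago vs limit 60 → not met
2. compliance program review 63 days ago vs limit 60 → not met
3. client complaints pending 1 > 0 → not met
4. errors-and-omissions coverage $2,625,000 < $2,725,000 → not met
5. condition 'manages more than $100 million' holds; net capital $5,000 < $45,000 → not met
6. cybersecurity assessment 37 days ago vs limit 30 → not met
7. condition 'uses solicitors' does not hold → requirement n/a → met
8. material compliance findings open 2 ≤ 2 → met
9. Form ADV amendment 34 days ago vs limit 30 → not met
10. fidelity bond $145,000 < $150,000 → not met
Not met: 8 of 10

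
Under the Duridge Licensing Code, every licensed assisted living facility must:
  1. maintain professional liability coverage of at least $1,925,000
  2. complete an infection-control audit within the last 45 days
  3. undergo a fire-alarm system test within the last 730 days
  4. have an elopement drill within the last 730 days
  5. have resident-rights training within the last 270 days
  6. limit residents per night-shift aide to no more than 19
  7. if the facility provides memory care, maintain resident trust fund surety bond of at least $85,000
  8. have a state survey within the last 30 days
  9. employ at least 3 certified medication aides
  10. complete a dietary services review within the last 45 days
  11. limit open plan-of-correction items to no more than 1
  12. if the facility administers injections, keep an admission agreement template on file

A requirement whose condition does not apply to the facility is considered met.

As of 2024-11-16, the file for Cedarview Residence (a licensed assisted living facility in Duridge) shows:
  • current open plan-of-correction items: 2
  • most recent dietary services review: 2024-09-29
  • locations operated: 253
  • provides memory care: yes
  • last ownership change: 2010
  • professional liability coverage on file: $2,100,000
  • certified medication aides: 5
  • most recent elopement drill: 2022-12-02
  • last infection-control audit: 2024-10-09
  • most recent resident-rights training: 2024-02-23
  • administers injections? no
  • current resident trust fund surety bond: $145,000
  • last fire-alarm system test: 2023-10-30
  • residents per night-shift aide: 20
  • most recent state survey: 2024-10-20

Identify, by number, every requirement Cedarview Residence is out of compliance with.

1. professional liability coverage $2,100,000 ≥ $1,925,000 → met
2. infection-control audit 38 days ago vs limit 45 → met
3. fire-alarm system test 383 days ago vs limit 730 → met
4. elopement drill 715 days ago vs limit 730 → met
5. resident-rights training 267 days ago vs limit 270 → met
6. residents per night-shift aide 20 > 19 → not met
7. condition 'provides memory care' holds; resident trust fund surety bond $145,000 ≥ $85,000 → met
8. state survey 27 days ago vs limit 30 → met
9. certified medication aides 5 ≥ 3 → met
10. dietary services review 48 days ago vs limit 45 → not met
11. open plan-of-correction items 2 > 1 → not met
12. condition 'administers injections' does not hold → requirement n/a → met
Not met: 6, 10, 11

6, 10, 11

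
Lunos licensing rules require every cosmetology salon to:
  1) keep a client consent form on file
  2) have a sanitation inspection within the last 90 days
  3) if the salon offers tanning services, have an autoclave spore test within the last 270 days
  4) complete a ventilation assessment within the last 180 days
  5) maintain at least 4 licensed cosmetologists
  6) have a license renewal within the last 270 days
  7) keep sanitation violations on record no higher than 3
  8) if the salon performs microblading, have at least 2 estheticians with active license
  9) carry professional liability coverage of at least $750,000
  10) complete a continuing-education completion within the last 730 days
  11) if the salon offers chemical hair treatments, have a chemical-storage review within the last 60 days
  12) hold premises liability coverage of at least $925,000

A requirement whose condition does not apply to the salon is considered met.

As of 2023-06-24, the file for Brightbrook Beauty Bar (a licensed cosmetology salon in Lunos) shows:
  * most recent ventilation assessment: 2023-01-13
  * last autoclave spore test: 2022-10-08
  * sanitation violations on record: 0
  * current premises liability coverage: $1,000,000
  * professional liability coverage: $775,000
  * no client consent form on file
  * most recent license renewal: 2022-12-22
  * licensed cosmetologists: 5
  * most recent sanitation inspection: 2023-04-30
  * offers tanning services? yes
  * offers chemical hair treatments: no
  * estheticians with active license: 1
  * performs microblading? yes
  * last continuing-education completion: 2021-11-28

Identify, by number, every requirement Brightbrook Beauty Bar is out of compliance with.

1. client consent form absent → not met
2. sanitation inspection 55 days ago vs limit 90 → met
3. condition 'offers tanning services' holds; autoclave spore test 259 days ago vs limit 270 → met
4. ventilation assessment 162 days ago vs limit 180 → met
5. licensed cosmetologists 5 ≥ 4 → met
6. license renewal 184 days ago vs limit 270 → met
7. sanitation violations on record 0 ≤ 3 → met
8. condition 'performs microblading' holds; estheticians with active license 1 < 2 → not met
9. professional liability coverage $775,000 ≥ $750,000 → met
10. continuing-education completion 573 days ago vs limit 730 → met
11. condition 'offers chemical hair treatments' does not hold → requirement n/a → met
12. premises liability coverage $1,000,000 ≥ $925,000 → met
Not met: 1, 8

1, 8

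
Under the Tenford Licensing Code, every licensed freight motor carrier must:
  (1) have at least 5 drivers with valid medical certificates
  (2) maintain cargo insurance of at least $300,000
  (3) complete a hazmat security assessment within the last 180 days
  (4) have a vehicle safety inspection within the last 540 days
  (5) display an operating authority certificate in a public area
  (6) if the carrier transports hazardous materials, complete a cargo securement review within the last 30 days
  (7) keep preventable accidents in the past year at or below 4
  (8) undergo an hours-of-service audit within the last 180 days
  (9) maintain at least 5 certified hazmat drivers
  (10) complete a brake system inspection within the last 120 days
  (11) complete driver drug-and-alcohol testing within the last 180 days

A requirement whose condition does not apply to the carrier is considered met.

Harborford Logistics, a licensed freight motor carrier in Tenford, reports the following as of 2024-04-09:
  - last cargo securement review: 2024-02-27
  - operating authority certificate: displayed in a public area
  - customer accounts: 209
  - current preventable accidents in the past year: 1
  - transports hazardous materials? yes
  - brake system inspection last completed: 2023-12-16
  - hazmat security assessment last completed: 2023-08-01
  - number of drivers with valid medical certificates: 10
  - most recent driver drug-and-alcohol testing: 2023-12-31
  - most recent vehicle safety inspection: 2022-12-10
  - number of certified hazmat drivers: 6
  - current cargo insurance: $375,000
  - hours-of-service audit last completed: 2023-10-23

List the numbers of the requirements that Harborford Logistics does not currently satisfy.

3, 6

1. drivers with valid medical certificates 10 ≥ 5 → met
2. cargo insurance $375,000 ≥ $300,000 → met
3. hazmat security assessment 252 days ago vs limit 180 → not met
4. vehicle safety inspection 486 days ago vs limit 540 → met
5. operating authority certificate present → met
6. condition 'transports hazardous materials' holds; cargo securement review 42 days ago vs limit 30 → not met
7. preventable accidents in the past year 1 ≤ 4 → met
8. hours-of-service audit 169 days ago vs limit 180 → met
9. certified hazmat drivers 6 ≥ 5 → met
10. brake system inspection 115 days ago vs limit 120 → met
11. driver drug-and-alcohol testing 100 days ago vs limit 180 → met
Not met: 3, 6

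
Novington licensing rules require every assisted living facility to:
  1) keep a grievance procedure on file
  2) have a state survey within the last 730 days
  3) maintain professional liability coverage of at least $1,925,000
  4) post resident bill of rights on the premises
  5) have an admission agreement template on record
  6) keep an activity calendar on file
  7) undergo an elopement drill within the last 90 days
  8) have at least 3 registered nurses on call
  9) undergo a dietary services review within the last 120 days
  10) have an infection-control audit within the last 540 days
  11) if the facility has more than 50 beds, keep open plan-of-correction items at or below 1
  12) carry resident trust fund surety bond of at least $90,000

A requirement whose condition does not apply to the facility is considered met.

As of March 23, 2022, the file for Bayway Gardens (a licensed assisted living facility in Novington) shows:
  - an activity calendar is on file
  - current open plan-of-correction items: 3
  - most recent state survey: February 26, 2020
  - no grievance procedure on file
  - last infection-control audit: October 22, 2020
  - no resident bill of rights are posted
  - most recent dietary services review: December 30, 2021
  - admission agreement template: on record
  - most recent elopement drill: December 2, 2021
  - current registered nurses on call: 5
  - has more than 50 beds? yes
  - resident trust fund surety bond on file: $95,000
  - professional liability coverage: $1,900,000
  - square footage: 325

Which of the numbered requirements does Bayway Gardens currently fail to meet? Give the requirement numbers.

1. grievance procedure absent → not met
2. state survey 756 days ago vs limit 730 → not met
3. professional liability coverage $1,900,000 < $1,925,000 → not met
4. resident bill of rights absent → not met
5. admission agreement template present → met
6. activity calendar present → met
7. elopement drill 111 days ago vs limit 90 → not met
8. registered nurses on call 5 ≥ 3 → met
9. dietary services review 83 days ago vs limit 120 → met
10. infection-control audit 517 days ago vs limit 540 → met
11. condition 'has more than 50 beds' holds; open plan-of-correction items 3 > 1 → not met
12. resident trust fund surety bond $95,000 ≥ $90,000 → met
Not met: 1, 2, 3, 4, 7, 11

1, 2, 3, 4, 7, 11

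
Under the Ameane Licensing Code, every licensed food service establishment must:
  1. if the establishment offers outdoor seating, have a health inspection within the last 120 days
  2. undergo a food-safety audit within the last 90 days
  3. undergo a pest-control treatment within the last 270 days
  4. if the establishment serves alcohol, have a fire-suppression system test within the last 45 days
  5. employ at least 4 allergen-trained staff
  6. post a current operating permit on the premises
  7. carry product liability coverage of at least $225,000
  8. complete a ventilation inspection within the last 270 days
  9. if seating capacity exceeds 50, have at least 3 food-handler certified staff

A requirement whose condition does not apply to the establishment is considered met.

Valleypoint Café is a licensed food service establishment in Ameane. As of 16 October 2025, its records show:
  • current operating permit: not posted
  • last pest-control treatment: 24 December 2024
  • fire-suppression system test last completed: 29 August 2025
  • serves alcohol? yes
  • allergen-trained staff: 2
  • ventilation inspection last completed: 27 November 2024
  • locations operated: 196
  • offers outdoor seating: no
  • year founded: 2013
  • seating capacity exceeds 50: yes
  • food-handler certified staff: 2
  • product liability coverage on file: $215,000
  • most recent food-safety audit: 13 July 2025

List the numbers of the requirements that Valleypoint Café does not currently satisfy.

2, 3, 4, 5, 6, 7, 8, 9

1. condition 'offers outdoor seating' does not hold → requirement n/a → met
2. food-safety audit 95 days ago vs limit 90 → not met
3. pest-control treatment 296 days ago vs limit 270 → not met
4. condition 'serves alcohol' holds; fire-suppression system test 48 days ago vs limit 45 → not met
5. allergen-trained staff 2 < 4 → not met
6. current operating permit absent → not met
7. product liability coverage $215,000 < $225,000 → not met
8. ventilation inspection 323 days ago vs limit 270 → not met
9. condition 'seating capacity exceeds 50' holds; food-handler certified staff 2 < 3 → not met
Not met: 2, 3, 4, 5, 6, 7, 8, 9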